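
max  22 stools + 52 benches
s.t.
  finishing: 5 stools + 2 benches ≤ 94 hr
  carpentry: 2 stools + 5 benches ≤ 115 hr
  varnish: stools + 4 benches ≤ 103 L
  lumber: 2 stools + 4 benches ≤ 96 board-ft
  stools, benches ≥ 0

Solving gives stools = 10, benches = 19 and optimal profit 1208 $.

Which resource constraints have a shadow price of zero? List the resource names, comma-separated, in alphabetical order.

finishing, varnish

finishing: 88/94 (slack 6)
carpentry: 115/115 (binding)
varnish: 86/103 (slack 17)
lumber: 96/96 (binding)
By complementary slackness, a constraint with positive slack has shadow price 0 → finishing, varnish.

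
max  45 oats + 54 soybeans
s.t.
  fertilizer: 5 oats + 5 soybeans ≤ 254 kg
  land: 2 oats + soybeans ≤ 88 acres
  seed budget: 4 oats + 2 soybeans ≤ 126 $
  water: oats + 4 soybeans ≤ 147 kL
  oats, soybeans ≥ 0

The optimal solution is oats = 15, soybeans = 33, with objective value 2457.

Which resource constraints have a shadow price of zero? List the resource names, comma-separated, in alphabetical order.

fertilizer: 240/254 (slack 14)
land: 63/88 (slack 25)
seed budget: 126/126 (binding)
water: 147/147 (binding)
By complementary slackness, a constraint with positive slack has shadow price 0 → fertilizer, land.

fertilizer, land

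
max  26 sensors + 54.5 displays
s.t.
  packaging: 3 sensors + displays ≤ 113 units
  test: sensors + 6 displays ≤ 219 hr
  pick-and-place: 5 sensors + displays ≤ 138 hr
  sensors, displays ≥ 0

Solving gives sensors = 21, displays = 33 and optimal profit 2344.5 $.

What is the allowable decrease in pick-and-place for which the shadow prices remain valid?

101.5

Binding constraints: test, pick-and-place. The basis is B = [[1,6],[5,1]] with det -29.
Per unit decrease in pick-and-place, x* moves by d = (-0.2069, 0.0345).
The basis stays optimal until sensors reaches 0; allowable decrease = 101.5 hr.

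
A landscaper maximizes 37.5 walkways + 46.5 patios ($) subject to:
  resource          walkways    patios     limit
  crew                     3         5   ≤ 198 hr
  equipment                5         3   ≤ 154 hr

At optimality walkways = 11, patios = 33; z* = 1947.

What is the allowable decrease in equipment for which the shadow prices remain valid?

35.2

Binding constraints: crew, equipment. The basis is B = [[3,5],[5,3]] with det -16.
Per unit decrease in equipment, x* moves by d = (-0.3125, 0.1875).
The basis stays optimal until walkways reaches 0; allowable decrease = 35.2 hr.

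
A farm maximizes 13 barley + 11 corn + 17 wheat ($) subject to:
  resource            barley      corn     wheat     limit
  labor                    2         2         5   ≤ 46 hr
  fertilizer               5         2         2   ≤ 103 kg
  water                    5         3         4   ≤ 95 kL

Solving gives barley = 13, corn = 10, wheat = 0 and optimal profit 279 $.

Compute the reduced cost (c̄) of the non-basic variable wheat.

Binding: labor and water. Non-binding: fertilizer (18 unused).
By complementary slackness, y = 0 for the non-binding constraint.
The binding rows give the dual system: 2·y_labor + 5·y_water = 13 and 2·y_labor + 3·y_water = 11.
Solving: y_labor = 4, y_water = 1.
Reduced cost of wheat: c₃ − yᵀa₃ = 17 − (4·5 + 1·4) = 17 − 24 = -7.

-7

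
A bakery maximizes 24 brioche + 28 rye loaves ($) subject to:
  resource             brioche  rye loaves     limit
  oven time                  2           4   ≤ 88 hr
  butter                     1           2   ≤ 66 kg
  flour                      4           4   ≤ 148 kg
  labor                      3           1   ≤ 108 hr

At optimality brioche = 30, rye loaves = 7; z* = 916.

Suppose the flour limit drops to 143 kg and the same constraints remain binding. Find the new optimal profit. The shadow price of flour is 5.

Δb = -5, so new z* = 916 + (5)·(-5) = 916 − 25 = 891.

891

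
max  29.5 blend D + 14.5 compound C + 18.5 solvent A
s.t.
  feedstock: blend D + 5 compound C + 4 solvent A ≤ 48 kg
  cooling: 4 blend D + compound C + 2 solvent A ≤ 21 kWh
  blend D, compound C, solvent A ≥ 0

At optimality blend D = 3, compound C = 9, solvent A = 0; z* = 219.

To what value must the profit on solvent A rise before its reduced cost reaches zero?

20

Check each constraint at x*: feedstock 48/48 (tight); cooling 21/21 (tight).
From A_Bᵀ y = c: 1·y_feedstock + 4·y_cooling = 29.5; 5·y_feedstock + 1·y_cooling = 14.5.
Solving: y_feedstock = 1.5, y_cooling = 7.
solvent A enters the basis when its profit ≥ yᵀa₃ = 1.5·4 + 7·2 = 20.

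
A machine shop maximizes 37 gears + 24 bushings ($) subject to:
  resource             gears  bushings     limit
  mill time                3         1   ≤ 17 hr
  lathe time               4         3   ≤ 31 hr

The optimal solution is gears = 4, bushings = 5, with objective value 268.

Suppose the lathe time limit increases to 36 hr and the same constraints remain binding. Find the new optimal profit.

303

At the optimum: mill time uses 17 of 17 (binding); lathe time uses 31 of 31 (binding).
From A_Bᵀ y = c: 3·y_mill time + 4·y_lathe time = 37; 1·y_mill time + 3·y_lathe time = 24.
→ y_mill time = 3 and y_lathe time = 7.
Δz = y_lathe time·Δb = 7 × (5) = 35, so new z* = 268 + 35 = 303.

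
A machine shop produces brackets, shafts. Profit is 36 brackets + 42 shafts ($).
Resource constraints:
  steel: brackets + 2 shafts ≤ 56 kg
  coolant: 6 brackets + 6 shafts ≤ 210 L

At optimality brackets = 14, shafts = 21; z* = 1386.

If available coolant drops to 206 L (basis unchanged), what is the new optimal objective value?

1366

Both steel and coolant are binding at x*.
From A_Bᵀ y = c: 1·y_steel + 6·y_coolant = 36; 2·y_steel + 6·y_coolant = 42.
This yields shadow prices y_steel = 6, y_coolant = 5.
Δz = y_coolant·Δb = 5 × (-4) = -20, so new z* = 1386 − 20 = 1366.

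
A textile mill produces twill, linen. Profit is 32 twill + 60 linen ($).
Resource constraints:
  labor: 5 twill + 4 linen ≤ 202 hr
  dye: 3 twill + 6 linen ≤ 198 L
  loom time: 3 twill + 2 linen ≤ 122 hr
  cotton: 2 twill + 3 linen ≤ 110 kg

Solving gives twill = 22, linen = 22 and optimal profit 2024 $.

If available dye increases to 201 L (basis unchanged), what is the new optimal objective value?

At the optimum: labor uses 198 of 202 (slack = 4); dye uses 198 of 198 (binding); loom time uses 110 of 122 (slack = 12); cotton uses 110 of 110 (binding).
Since labor, loom time are not tight, their duals are 0.
Dual feasibility on the basic columns requires 3·y_dye + 2·y_cotton = 32, 6·y_dye + 3·y_cotton = 60.
This yields shadow prices y_dye = 8, y_cotton = 4.
Δz = y_dye·Δb = 8 × (3) = 24, so new z* = 2024 + 24 = 2048.

2048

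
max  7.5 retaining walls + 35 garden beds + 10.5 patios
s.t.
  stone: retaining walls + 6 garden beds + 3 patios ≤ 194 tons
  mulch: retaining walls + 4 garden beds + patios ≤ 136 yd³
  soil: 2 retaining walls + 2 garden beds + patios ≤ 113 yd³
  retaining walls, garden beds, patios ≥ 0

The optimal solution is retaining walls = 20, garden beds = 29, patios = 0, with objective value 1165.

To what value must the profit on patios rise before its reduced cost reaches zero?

12.5

Check each constraint at x*: stone 194/194 (tight); mulch 136/136 (tight); soil 98/113 (slack 15).
Slack constraints have shadow price 0 (complementary slackness).
From A_Bᵀ y = c: 1·y_stone + 1·y_mulch = 7.5; 6·y_stone + 4·y_mulch = 35.
This yields shadow prices y_stone = 2.5, y_mulch = 5.
patios enters the basis when its profit ≥ yᵀa₃ = 2.5·3 + 5·1 = 12.5.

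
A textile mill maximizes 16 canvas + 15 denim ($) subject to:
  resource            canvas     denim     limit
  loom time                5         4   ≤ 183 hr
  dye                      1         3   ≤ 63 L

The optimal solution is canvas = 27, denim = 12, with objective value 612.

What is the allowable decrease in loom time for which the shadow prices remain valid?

Binding constraints: loom time, dye. The basis is B = [[5,4],[1,3]] with det 11.
Per unit decrease in loom time, x* moves by d = (-0.2727, 0.0909).
The basis stays optimal until canvas reaches 0; allowable decrease = 99 hr.

99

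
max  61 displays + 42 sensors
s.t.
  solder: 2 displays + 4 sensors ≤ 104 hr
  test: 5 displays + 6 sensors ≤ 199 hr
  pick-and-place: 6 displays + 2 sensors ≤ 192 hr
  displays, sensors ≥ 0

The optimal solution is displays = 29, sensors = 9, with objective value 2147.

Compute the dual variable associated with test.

Check each constraint at x*: solder 94/104 (slack 10); test 199/199 (tight); pick-and-place 192/192 (tight).
Since solder is not tight, its dual is 0.
From A_Bᵀ y = c: 5·y_test + 6·y_pick-and-place = 61; 6·y_test + 2·y_pick-and-place = 42.
Solving: y_test = 5, y_pick-and-place = 6.
Shadow price of test = 5.

5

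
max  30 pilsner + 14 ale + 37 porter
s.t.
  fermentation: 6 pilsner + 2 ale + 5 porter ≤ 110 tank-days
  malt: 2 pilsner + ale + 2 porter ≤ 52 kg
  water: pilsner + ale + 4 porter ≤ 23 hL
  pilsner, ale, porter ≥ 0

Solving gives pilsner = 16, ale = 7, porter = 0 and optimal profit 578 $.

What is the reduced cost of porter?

Binding: fermentation and water. Non-binding: malt (13 unused).
By complementary slackness, y = 0 for the non-binding constraint.
Dual feasibility on the basic columns requires 6·y_fermentation + 1·y_water = 30, 2·y_fermentation + 1·y_water = 14.
Solving: y_fermentation = 4, y_water = 6.
Reduced cost of porter: c₃ − yᵀa₃ = 37 − (4·5 + 6·4) = 37 − 44 = -7.

-7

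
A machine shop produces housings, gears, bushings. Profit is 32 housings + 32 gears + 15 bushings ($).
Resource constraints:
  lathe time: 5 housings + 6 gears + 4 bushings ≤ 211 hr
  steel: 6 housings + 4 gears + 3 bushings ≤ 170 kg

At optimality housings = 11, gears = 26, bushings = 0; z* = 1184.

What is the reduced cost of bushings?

-7

Both lathe time and steel are binding at x*.
The binding rows give the dual system: 5·y_lathe time + 6·y_steel = 32 and 6·y_lathe time + 4·y_steel = 32.
This yields shadow prices y_lathe time = 4, y_steel = 2.
Reduced cost of bushings: c₃ − yᵀa₃ = 15 − (4·4 + 2·3) = 15 − 22 = -7.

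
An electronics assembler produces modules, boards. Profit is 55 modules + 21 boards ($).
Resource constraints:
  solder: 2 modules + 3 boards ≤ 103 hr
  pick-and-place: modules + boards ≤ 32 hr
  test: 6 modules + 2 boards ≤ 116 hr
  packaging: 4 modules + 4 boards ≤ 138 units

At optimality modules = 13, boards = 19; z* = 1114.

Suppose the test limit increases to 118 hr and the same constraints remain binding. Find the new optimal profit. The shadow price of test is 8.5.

1131

Δb = 2, so new z* = 1114 + (8.5)·(2) = 1114 + 17 = 1131.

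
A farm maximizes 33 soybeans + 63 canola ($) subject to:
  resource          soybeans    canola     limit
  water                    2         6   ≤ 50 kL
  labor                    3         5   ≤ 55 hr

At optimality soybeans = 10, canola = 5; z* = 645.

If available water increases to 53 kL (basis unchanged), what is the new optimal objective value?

Both water and labor are binding at x*.
From A_Bᵀ y = c: 2·y_water + 3·y_labor = 33; 6·y_water + 5·y_labor = 63.
This yields shadow prices y_water = 3, y_labor = 9.
Δz = y_water·Δb = 3 × (3) = 9, so new z* = 645 + 9 = 654.

654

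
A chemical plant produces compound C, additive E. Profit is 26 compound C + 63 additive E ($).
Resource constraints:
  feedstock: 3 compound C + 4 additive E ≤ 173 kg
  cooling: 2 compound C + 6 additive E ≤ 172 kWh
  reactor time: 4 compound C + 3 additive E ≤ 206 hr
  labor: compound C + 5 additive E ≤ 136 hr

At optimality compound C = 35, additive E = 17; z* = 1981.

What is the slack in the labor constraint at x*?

labor used = 1·35 + 5·17 = 120; slack = 136 − 120 = 16.

16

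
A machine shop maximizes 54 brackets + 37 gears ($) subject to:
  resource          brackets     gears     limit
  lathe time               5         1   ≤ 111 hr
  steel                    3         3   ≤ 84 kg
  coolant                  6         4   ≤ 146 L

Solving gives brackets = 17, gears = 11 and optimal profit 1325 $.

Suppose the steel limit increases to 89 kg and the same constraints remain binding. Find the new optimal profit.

Check each constraint at x*: lathe time 96/111 (slack 15); steel 84/84 (tight); coolant 146/146 (tight).
Slack constraints have shadow price 0 (complementary slackness).
The binding rows give the dual system: 3·y_steel + 6·y_coolant = 54 and 3·y_steel + 4·y_coolant = 37.
This yields shadow prices y_steel = 1, y_coolant = 8.5.
Δz = y_steel·Δb = 1 × (5) = 5, so new z* = 1325 + 5 = 1330.

1330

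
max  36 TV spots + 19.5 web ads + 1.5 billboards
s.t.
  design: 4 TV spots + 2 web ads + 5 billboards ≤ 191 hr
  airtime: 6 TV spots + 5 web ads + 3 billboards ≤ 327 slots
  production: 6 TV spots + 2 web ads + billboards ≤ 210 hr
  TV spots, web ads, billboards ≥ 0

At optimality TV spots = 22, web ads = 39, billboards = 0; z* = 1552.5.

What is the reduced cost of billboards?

Check each constraint at x*: design 166/191 (slack 25); airtime 327/327 (tight); production 210/210 (tight).
Since design is not tight, its dual is 0.
The binding rows give the dual system: 6·y_airtime + 6·y_production = 36 and 5·y_airtime + 2·y_production = 19.5.
This yields shadow prices y_airtime = 2.5, y_production = 3.5.
Reduced cost of billboards: c₃ − yᵀa₃ = 1.5 − (2.5·3 + 3.5·1) = 1.5 − 11 = -9.5.

-9.5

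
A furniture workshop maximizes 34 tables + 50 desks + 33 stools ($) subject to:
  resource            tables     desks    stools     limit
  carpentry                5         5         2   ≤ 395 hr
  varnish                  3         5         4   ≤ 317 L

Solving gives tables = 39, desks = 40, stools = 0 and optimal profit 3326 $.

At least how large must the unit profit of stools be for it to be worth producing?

36

Both carpentry and varnish are binding at x*.
The binding rows give the dual system: 5·y_carpentry + 3·y_varnish = 34 and 5·y_carpentry + 5·y_varnish = 50.
→ y_carpentry = 2 and y_varnish = 8.
stools enters the basis when its profit ≥ yᵀa₃ = 2·2 + 8·4 = 36.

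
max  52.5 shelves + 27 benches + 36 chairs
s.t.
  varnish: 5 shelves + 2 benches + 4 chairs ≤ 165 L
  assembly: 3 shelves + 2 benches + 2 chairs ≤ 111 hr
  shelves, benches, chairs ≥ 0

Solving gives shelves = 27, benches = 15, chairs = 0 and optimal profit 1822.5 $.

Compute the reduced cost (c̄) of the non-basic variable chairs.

Both varnish and assembly are binding at x*.
From A_Bᵀ y = c: 5·y_varnish + 3·y_assembly = 52.5; 2·y_varnish + 2·y_assembly = 27.
→ y_varnish = 6 and y_assembly = 7.5.
Reduced cost of chairs: c₃ − yᵀa₃ = 36 − (6·4 + 7.5·2) = 36 − 39 = -3.

-3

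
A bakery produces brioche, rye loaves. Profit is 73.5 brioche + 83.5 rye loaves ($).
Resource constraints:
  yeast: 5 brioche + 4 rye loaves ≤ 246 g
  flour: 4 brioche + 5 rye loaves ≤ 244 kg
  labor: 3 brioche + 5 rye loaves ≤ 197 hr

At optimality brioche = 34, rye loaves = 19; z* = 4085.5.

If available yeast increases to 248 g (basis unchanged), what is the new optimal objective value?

4103.5

Check each constraint at x*: yeast 246/246 (tight); flour 231/244 (slack 13); labor 197/197 (tight).
Since flour is not tight, its dual is 0.
Dual feasibility on the basic columns requires 5·y_yeast + 3·y_labor = 73.5, 4·y_yeast + 5·y_labor = 83.5.
Solving: y_yeast = 9, y_labor = 9.5.
Δz = y_yeast·Δb = 9 × (2) = 18, so new z* = 4085.5 + 18 = 4103.5.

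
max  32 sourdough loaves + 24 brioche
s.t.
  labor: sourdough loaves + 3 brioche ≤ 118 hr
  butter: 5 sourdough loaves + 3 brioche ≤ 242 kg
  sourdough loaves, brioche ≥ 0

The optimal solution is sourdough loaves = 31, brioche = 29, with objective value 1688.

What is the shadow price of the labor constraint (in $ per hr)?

At the optimum: labor uses 118 of 118 (binding); butter uses 242 of 242 (binding).
Dual feasibility on the basic columns requires 1·y_labor + 5·y_butter = 32, 3·y_labor + 3·y_butter = 24.
Solving: y_labor = 2, y_butter = 6.
Shadow price of labor = 2.

2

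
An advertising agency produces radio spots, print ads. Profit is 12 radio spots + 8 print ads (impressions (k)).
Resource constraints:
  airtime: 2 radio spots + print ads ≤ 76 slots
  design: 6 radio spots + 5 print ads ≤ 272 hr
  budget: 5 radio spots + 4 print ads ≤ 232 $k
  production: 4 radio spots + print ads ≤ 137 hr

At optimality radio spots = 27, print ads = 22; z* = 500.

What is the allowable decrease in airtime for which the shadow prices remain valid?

Binding constraints: airtime, design. The basis is B = [[2,1],[6,5]] with det 4.
Per unit decrease in airtime, x* moves by d = (-1.25, 1.5).
The basis stays optimal until radio spots reaches 0; allowable decrease = 21.6 slots.

21.6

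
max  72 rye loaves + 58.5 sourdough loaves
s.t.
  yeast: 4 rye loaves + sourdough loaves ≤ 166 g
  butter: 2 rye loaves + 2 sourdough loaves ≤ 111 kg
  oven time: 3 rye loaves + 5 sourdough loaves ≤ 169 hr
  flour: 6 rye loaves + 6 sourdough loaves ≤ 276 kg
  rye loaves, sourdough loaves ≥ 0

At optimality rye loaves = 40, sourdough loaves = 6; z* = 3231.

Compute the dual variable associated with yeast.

Binding: yeast and flour. Non-binding: butter (19 unused), oven time (19 unused).
Since butter, oven time are not tight, their duals are 0.
From A_Bᵀ y = c: 4·y_yeast + 6·y_flour = 72; 1·y_yeast + 6·y_flour = 58.5.
This yields shadow prices y_yeast = 4.5, y_flour = 9.
Shadow price of yeast = 4.5.

4.5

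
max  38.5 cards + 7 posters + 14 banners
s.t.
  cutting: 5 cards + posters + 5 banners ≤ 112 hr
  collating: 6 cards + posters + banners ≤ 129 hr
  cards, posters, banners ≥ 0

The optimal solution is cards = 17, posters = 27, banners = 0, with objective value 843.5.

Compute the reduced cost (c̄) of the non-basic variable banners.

-7

At the optimum: cutting uses 112 of 112 (binding); collating uses 129 of 129 (binding).
The binding rows give the dual system: 5·y_cutting + 6·y_collating = 38.5 and 1·y_cutting + 1·y_collating = 7.
→ y_cutting = 3.5 and y_collating = 3.5.
Reduced cost of banners: c₃ − yᵀa₃ = 14 − (3.5·5 + 3.5·1) = 14 − 21 = -7.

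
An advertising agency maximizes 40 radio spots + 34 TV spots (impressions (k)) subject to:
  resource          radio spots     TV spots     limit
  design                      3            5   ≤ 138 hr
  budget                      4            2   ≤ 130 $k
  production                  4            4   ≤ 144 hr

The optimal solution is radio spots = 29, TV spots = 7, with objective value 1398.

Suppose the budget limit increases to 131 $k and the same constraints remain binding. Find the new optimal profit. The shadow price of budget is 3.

Δb = 1, so new z* = 1398 + (3)·(1) = 1398 + 3 = 1401.

1401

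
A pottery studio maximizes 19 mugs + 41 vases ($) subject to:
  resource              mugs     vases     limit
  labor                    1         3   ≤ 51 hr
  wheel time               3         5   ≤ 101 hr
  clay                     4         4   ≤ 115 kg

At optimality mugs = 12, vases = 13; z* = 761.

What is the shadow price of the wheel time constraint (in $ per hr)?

Check each constraint at x*: labor 51/51 (tight); wheel time 101/101 (tight); clay 100/115 (slack 15).
By complementary slackness, y = 0 for the non-binding constraint.
From A_Bᵀ y = c: 1·y_labor + 3·y_wheel time = 19; 3·y_labor + 5·y_wheel time = 41.
Solving: y_labor = 7, y_wheel time = 4.
Shadow price of wheel time = 4.

4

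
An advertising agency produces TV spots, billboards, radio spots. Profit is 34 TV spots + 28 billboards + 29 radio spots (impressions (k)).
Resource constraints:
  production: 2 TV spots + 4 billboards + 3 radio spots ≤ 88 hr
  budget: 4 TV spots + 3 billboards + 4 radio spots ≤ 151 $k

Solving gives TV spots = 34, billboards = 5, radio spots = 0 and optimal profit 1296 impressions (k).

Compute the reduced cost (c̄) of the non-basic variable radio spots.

Both production and budget are binding at x*.
Dual feasibility on the basic columns requires 2·y_production + 4·y_budget = 34, 4·y_production + 3·y_budget = 28.
This yields shadow prices y_production = 1, y_budget = 8.
Reduced cost of radio spots: c₃ − yᵀa₃ = 29 − (1·3 + 8·4) = 29 − 35 = -6.

-6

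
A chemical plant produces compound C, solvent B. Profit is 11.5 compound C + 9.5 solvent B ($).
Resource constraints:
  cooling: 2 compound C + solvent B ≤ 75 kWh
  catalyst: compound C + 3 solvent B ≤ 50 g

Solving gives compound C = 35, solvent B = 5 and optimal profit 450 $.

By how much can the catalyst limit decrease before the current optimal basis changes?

12.5

Binding constraints: cooling, catalyst. The basis is B = [[2,1],[1,3]] with det 5.
Per unit decrease in catalyst, x* moves by d = (0.2, -0.4).
The basis stays optimal until solvent B reaches 0; allowable decrease = 12.5 g.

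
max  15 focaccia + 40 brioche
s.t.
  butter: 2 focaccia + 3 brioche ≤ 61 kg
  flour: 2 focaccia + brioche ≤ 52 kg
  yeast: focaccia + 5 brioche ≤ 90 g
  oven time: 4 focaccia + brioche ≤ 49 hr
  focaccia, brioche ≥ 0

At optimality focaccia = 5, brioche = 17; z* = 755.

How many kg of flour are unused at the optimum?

flour used = 2·5 + 1·17 = 27; slack = 52 − 27 = 25.

25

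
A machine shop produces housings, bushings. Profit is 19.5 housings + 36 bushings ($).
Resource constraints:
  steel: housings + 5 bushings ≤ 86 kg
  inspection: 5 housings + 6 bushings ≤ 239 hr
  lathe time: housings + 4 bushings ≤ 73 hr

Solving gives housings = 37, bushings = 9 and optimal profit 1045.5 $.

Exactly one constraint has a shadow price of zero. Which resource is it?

steel

steel: 82/86 (slack 4)
inspection: 239/239 (binding)
lathe time: 73/73 (binding)
By complementary slackness, a constraint with positive slack has shadow price 0 → steel.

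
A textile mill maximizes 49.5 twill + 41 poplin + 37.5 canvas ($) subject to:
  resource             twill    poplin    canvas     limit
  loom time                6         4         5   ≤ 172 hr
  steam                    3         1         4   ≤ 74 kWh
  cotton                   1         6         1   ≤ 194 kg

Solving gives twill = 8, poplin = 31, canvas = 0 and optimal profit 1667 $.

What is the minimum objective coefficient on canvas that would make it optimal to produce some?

Check each constraint at x*: loom time 172/172 (tight); steam 55/74 (slack 19); cotton 194/194 (tight).
Since steam is not tight, its dual is 0.
Dual feasibility on the basic columns requires 6·y_loom time + 1·y_cotton = 49.5, 4·y_loom time + 6·y_cotton = 41.
This yields shadow prices y_loom time = 8, y_cotton = 1.5.
canvas enters the basis when its profit ≥ yᵀa₃ = 8·5 + 1.5·1 = 41.5.

41.5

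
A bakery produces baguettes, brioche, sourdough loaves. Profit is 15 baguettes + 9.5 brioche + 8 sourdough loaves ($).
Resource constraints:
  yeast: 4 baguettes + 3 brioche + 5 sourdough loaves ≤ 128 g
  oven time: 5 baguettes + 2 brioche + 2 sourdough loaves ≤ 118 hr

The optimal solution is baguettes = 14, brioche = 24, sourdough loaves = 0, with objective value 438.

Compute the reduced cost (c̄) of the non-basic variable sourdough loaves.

-6.5

Check each constraint at x*: yeast 128/128 (tight); oven time 118/118 (tight).
Dual feasibility on the basic columns requires 4·y_yeast + 5·y_oven time = 15, 3·y_yeast + 2·y_oven time = 9.5.
→ y_yeast = 2.5 and y_oven time = 1.
Reduced cost of sourdough loaves: c₃ − yᵀa₃ = 8 − (2.5·5 + 1·2) = 8 − 14.5 = -6.5.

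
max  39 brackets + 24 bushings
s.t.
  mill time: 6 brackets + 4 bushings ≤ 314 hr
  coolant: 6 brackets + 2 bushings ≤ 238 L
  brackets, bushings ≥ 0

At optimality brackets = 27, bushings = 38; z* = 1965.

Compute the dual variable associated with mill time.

5.5

Check each constraint at x*: mill time 314/314 (tight); coolant 238/238 (tight).
From A_Bᵀ y = c: 6·y_mill time + 6·y_coolant = 39; 4·y_mill time + 2·y_coolant = 24.
This yields shadow prices y_mill time = 5.5, y_coolant = 1.
Shadow price of mill time = 5.5.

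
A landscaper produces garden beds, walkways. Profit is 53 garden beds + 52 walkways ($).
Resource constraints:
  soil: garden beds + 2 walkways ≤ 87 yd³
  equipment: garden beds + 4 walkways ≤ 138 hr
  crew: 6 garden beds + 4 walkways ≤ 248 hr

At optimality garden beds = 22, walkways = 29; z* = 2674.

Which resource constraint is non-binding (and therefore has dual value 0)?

soil: 80/87 (slack 7)
equipment: 138/138 (binding)
crew: 248/248 (binding)
By complementary slackness, a constraint with positive slack has shadow price 0 → soil.

soil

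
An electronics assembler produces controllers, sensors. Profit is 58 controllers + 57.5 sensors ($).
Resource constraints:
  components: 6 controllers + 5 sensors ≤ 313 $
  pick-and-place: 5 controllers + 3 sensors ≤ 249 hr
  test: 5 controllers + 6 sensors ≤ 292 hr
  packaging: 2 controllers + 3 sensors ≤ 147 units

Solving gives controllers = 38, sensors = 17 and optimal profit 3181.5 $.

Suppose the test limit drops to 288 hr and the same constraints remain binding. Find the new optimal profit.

3161.5

Check each constraint at x*: components 313/313 (tight); pick-and-place 241/249 (slack 8); test 292/292 (tight); packaging 127/147 (slack 20).
Slack constraints have shadow price 0 (complementary slackness).
The binding rows give the dual system: 6·y_components + 5·y_test = 58 and 5·y_components + 6·y_test = 57.5.
Solving: y_components = 5.5, y_test = 5.
Δz = y_test·Δb = 5 × (-4) = -20, so new z* = 3181.5 − 20 = 3161.5.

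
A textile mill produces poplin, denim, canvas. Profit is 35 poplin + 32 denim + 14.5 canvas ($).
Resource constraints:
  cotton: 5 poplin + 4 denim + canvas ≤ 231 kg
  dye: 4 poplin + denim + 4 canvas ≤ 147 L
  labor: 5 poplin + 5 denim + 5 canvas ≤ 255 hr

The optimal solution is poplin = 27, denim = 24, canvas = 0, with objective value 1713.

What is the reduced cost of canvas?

At the optimum: cotton uses 231 of 231 (binding); dye uses 132 of 147 (slack = 15); labor uses 255 of 255 (binding).
Slack constraints have shadow price 0 (complementary slackness).
Dual feasibility on the basic columns requires 5·y_cotton + 5·y_labor = 35, 4·y_cotton + 5·y_labor = 32.
This yields shadow prices y_cotton = 3, y_labor = 4.
Reduced cost of canvas: c₃ − yᵀa₃ = 14.5 − (3·1 + 4·5) = 14.5 − 23 = -8.5.

-8.5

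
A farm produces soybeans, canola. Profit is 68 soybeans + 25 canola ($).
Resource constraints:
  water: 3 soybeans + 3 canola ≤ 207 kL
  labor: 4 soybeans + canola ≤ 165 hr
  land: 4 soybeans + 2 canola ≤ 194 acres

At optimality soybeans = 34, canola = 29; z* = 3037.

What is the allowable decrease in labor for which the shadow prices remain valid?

12

Binding constraints: labor, land. The basis is B = [[4,1],[4,2]] with det 4.
Per unit decrease in labor, x* moves by d = (-0.5, 1).
The basis stays optimal until water becomes binding; allowable decrease = 12 hr.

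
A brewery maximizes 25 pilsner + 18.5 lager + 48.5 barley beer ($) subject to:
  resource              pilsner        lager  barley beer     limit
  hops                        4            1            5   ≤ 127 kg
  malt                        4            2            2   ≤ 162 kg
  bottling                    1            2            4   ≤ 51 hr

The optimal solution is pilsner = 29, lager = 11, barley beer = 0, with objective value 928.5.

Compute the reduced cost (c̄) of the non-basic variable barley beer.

-2

Binding: hops and bottling. Non-binding: malt (24 unused).
Since malt is not tight, its dual is 0.
Dual feasibility on the basic columns requires 4·y_hops + 1·y_bottling = 25, 1·y_hops + 2·y_bottling = 18.5.
→ y_hops = 4.5 and y_bottling = 7.
Reduced cost of barley beer: c₃ − yᵀa₃ = 48.5 − (4.5·5 + 7·4) = 48.5 − 50.5 = -2.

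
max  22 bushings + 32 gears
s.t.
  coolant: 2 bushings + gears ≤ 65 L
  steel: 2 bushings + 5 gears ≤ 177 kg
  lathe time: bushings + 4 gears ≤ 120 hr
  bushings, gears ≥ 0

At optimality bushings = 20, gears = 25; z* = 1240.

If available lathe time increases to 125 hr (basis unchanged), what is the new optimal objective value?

Binding: coolant and lathe time. Non-binding: steel (12 unused).
By complementary slackness, y = 0 for the non-binding constraint.
Dual feasibility on the basic columns requires 2·y_coolant + 1·y_lathe time = 22, 1·y_coolant + 4·y_lathe time = 32.
This yields shadow prices y_coolant = 8, y_lathe time = 6.
Δz = y_lathe time·Δb = 6 × (5) = 30, so new z* = 1240 + 30 = 1270.

1270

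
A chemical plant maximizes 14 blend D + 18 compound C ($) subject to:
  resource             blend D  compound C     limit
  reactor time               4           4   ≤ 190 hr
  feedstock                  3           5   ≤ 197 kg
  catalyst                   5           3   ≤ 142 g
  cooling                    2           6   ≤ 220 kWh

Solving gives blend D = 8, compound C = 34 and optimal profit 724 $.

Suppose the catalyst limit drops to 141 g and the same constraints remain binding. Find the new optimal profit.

At the optimum: reactor time uses 168 of 190 (slack = 22); feedstock uses 194 of 197 (slack = 3); catalyst uses 142 of 142 (binding); cooling uses 220 of 220 (binding).
By complementary slackness, y = 0 for the non-binding constraints.
The binding rows give the dual system: 5·y_catalyst + 2·y_cooling = 14 and 3·y_catalyst + 6·y_cooling = 18.
→ y_catalyst = 2 and y_cooling = 2.
Δz = y_catalyst·Δb = 2 × (-1) = -2, so new z* = 724 − 2 = 722.

722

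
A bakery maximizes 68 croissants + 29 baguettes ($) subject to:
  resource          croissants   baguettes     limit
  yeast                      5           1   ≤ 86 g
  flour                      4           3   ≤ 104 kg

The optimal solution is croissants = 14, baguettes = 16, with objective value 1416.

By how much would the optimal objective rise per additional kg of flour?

7

At the optimum: yeast uses 86 of 86 (binding); flour uses 104 of 104 (binding).
Dual feasibility on the basic columns requires 5·y_yeast + 4·y_flour = 68, 1·y_yeast + 3·y_flour = 29.
Solving: y_yeast = 8, y_flour = 7.
Shadow price of flour = 7.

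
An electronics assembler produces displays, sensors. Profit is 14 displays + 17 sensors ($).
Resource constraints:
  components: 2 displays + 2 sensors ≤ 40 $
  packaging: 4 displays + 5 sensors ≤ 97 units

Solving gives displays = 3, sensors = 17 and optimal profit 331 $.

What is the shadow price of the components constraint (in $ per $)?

1

At the optimum: components uses 40 of 40 (binding); packaging uses 97 of 97 (binding).
The binding rows give the dual system: 2·y_components + 4·y_packaging = 14 and 2·y_components + 5·y_packaging = 17.
→ y_components = 1 and y_packaging = 3.
Shadow price of components = 1.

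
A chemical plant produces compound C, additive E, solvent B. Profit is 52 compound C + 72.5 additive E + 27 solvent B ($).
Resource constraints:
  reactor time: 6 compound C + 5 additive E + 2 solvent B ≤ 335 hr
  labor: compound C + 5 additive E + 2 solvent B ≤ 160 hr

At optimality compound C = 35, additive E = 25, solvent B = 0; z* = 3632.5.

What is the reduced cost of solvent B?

-2

At the optimum: reactor time uses 335 of 335 (binding); labor uses 160 of 160 (binding).
The binding rows give the dual system: 6·y_reactor time + 1·y_labor = 52 and 5·y_reactor time + 5·y_labor = 72.5.
Solving: y_reactor time = 7.5, y_labor = 7.
Reduced cost of solvent B: c₃ − yᵀa₃ = 27 − (7.5·2 + 7·2) = 27 − 29 = -2.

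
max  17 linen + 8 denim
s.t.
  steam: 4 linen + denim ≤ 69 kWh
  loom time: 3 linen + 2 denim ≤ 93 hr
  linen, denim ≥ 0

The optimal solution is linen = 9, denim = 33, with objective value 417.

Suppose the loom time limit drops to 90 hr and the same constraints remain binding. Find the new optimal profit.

408

At the optimum: steam uses 69 of 69 (binding); loom time uses 93 of 93 (binding).
Dual feasibility on the basic columns requires 4·y_steam + 3·y_loom time = 17, 1·y_steam + 2·y_loom time = 8.
→ y_steam = 2 and y_loom time = 3.
Δz = y_loom time·Δb = 3 × (-3) = -9, so new z* = 417 − 9 = 408.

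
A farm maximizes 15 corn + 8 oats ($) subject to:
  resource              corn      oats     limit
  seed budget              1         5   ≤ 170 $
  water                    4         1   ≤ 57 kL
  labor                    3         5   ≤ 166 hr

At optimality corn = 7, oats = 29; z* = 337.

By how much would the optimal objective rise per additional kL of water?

3

At the optimum: seed budget uses 152 of 170 (slack = 18); water uses 57 of 57 (binding); labor uses 166 of 166 (binding).
Since seed budget is not tight, its dual is 0.
The binding rows give the dual system: 4·y_water + 3·y_labor = 15 and 1·y_water + 5·y_labor = 8.
Solving: y_water = 3, y_labor = 1.
Shadow price of water = 3.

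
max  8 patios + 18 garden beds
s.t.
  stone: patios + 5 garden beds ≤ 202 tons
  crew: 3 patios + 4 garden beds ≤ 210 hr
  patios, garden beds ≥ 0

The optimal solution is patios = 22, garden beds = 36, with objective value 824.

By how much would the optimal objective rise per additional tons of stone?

2

At the optimum: stone uses 202 of 202 (binding); crew uses 210 of 210 (binding).
Dual feasibility on the basic columns requires 1·y_stone + 3·y_crew = 8, 5·y_stone + 4·y_crew = 18.
→ y_stone = 2 and y_crew = 2.
Shadow price of stone = 2.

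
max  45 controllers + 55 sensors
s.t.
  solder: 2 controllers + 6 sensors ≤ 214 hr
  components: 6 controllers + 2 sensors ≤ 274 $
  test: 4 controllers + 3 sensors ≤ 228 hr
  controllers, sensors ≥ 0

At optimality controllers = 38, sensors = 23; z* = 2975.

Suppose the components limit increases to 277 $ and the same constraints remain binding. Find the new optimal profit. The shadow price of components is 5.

Δb = 3, so new z* = 2975 + (5)·(3) = 2975 + 15 = 2990.

2990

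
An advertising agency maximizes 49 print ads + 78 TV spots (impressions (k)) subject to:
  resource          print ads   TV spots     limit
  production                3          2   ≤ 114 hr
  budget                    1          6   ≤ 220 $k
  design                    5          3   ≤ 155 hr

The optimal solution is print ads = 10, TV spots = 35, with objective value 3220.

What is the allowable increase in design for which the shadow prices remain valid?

Binding constraints: budget, design. The basis is B = [[1,6],[5,3]] with det -27.
Per unit increase in design, x* moves by d = (0.2222, -0.037).
The basis stays optimal until production becomes binding; allowable increase = 23.625 hr.

23.625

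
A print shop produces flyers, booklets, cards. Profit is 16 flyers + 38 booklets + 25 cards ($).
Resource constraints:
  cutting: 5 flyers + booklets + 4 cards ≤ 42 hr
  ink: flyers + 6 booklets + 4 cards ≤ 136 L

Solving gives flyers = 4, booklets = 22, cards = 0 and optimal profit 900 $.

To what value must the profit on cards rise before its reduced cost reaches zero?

At the optimum: cutting uses 42 of 42 (binding); ink uses 136 of 136 (binding).
Dual feasibility on the basic columns requires 5·y_cutting + 1·y_ink = 16, 1·y_cutting + 6·y_ink = 38.
→ y_cutting = 2 and y_ink = 6.
cards enters the basis when its profit ≥ yᵀa₃ = 2·4 + 6·4 = 32.

32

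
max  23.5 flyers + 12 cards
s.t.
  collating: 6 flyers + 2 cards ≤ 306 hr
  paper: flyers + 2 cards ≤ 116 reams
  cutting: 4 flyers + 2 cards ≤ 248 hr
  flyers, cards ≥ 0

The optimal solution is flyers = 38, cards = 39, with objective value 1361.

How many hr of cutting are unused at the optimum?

cutting used = 4·38 + 2·39 = 230; slack = 248 − 230 = 18.

18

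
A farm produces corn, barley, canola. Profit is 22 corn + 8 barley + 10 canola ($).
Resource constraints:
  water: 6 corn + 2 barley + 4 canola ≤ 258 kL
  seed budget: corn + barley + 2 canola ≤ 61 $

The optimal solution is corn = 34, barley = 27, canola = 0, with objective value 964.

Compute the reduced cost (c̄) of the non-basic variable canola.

-6

Check each constraint at x*: water 258/258 (tight); seed budget 61/61 (tight).
Dual feasibility on the basic columns requires 6·y_water + 1·y_seed budget = 22, 2·y_water + 1·y_seed budget = 8.
This yields shadow prices y_water = 3.5, y_seed budget = 1.
Reduced cost of canola: c₃ − yᵀa₃ = 10 − (3.5·4 + 1·2) = 10 − 16 = -6.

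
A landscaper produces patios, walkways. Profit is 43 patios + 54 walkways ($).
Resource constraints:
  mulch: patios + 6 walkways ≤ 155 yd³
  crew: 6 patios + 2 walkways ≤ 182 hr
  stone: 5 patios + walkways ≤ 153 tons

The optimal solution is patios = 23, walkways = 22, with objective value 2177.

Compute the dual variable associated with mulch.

7

Binding: mulch and crew. Non-binding: stone (16 unused).
Since stone is not tight, its dual is 0.
The binding rows give the dual system: 1·y_mulch + 6·y_crew = 43 and 6·y_mulch + 2·y_crew = 54.
→ y_mulch = 7 and y_crew = 6.
Shadow price of mulch = 7.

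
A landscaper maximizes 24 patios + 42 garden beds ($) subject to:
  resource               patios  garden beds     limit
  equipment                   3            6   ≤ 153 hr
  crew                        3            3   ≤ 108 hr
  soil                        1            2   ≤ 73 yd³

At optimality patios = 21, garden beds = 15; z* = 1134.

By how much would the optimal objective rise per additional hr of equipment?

Check each constraint at x*: equipment 153/153 (tight); crew 108/108 (tight); soil 51/73 (slack 22).
By complementary slackness, y = 0 for the non-binding constraint.
The binding rows give the dual system: 3·y_equipment + 3·y_crew = 24 and 6·y_equipment + 3·y_crew = 42.
This yields shadow prices y_equipment = 6, y_crew = 2.
Shadow price of equipment = 6.

6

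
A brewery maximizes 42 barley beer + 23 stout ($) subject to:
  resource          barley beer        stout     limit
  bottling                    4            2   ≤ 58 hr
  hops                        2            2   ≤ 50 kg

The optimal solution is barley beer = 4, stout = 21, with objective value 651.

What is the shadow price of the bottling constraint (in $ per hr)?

Check each constraint at x*: bottling 58/58 (tight); hops 50/50 (tight).
The binding rows give the dual system: 4·y_bottling + 2·y_hops = 42 and 2·y_bottling + 2·y_hops = 23.
→ y_bottling = 9.5 and y_hops = 2.
Shadow price of bottling = 9.5.

9.5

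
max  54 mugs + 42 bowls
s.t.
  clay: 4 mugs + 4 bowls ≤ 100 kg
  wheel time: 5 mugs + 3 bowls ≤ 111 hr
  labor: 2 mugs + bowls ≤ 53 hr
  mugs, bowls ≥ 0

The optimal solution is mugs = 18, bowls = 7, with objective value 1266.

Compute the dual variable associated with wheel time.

Binding: clay and wheel time. Non-binding: labor (10 unused).
By complementary slackness, y = 0 for the non-binding constraint.
From A_Bᵀ y = c: 4·y_clay + 5·y_wheel time = 54; 4·y_clay + 3·y_wheel time = 42.
Solving: y_clay = 6, y_wheel time = 6.
Shadow price of wheel time = 6.

6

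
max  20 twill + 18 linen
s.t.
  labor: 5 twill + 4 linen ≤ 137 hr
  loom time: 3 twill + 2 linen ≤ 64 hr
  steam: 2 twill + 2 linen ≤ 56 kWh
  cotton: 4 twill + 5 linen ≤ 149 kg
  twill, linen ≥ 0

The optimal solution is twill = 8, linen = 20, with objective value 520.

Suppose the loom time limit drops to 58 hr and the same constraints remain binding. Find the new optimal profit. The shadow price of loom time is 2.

Δb = -6, so new z* = 520 + (2)·(-6) = 520 − 12 = 508.

508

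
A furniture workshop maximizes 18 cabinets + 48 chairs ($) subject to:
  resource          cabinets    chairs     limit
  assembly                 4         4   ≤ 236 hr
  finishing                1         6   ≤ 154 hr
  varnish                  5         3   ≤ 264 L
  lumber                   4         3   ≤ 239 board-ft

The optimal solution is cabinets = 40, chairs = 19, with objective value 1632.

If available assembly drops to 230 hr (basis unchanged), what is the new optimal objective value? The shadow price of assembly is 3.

1614

Δb = -6, so new z* = 1632 + (3)·(-6) = 1632 − 18 = 1614.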